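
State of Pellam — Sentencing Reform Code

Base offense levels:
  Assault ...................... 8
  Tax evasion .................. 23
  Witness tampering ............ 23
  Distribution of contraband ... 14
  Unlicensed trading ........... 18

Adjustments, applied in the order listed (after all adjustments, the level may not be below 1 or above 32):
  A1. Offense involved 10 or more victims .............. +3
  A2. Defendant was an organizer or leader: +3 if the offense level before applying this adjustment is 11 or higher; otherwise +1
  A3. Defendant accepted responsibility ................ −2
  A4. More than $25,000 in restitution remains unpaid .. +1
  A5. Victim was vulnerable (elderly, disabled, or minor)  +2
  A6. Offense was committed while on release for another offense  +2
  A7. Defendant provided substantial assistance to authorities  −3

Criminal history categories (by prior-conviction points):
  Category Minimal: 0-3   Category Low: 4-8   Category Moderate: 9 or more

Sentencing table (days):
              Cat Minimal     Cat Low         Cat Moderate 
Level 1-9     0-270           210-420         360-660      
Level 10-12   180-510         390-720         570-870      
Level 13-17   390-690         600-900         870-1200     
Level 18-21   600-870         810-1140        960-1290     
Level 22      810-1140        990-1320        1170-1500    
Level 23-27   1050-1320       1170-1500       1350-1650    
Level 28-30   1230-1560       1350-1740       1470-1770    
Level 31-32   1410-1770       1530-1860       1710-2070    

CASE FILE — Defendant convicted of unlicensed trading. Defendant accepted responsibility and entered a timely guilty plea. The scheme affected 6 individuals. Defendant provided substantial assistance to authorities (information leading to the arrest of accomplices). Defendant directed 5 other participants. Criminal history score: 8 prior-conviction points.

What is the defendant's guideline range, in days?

Base offense level for unlicensed trading: 18.
A1 does not apply.
A2 applies (level before this adjustment is 18 ≥ 11, so +3): 18 + 3 = 21.
A3 applies: 21 − 2 = 19.
A4 does not apply.
A5 does not apply.
A7 applies: 19 − 3 = 16.
Final offense level: 16.
Criminal history: 8 prior points → Category Low (4-8).
Level 16 falls in the 13-17 band.
Grid: Level 13-17 × Category Low = 600-900 days.

600-900 days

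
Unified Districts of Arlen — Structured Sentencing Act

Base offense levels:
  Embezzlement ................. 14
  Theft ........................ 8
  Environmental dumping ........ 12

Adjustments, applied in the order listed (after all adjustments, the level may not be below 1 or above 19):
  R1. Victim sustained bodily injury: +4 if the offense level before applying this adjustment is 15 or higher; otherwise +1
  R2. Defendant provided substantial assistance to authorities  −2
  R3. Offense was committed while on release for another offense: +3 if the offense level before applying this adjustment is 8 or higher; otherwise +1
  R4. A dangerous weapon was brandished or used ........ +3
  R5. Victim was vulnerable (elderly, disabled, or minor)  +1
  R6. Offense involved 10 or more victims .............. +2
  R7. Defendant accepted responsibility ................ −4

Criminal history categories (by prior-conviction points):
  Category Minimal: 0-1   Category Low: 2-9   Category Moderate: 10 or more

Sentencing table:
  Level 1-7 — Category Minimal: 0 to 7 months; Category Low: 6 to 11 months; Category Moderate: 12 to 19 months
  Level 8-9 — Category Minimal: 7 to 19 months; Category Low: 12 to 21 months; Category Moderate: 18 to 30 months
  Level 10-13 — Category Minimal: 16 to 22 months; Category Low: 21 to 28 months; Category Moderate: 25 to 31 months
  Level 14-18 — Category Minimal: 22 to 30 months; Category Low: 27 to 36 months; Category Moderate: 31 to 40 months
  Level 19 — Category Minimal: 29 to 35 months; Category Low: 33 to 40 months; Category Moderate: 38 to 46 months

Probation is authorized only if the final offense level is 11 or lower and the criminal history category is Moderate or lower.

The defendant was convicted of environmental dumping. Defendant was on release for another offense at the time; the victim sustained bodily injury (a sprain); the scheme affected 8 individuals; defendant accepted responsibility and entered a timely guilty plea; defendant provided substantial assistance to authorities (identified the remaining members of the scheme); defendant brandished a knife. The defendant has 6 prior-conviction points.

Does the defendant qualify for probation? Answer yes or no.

Base offense level for environmental dumping: 12.
R1 applies (level before this adjustment is 12 < 15, so +1): 12 + 1 = 13.
R2 applies: 13 − 2 = 11.
R3 applies (level before this adjustment is 11 ≥ 8, so +3): 11 + 3 = 14.
R4 applies: 14 + 3 = 17.
R7 applies: 17 − 4 = 13.
Final offense level: 13.
Criminal history: 6 prior points → Category Low (2-9).
Level 13 falls in the 10-13 band.
Grid: Level 10-13 × Category Low = 21-28 months.
Probation check: level 13 > 11 and category Low ≤ Moderate → not eligible.

No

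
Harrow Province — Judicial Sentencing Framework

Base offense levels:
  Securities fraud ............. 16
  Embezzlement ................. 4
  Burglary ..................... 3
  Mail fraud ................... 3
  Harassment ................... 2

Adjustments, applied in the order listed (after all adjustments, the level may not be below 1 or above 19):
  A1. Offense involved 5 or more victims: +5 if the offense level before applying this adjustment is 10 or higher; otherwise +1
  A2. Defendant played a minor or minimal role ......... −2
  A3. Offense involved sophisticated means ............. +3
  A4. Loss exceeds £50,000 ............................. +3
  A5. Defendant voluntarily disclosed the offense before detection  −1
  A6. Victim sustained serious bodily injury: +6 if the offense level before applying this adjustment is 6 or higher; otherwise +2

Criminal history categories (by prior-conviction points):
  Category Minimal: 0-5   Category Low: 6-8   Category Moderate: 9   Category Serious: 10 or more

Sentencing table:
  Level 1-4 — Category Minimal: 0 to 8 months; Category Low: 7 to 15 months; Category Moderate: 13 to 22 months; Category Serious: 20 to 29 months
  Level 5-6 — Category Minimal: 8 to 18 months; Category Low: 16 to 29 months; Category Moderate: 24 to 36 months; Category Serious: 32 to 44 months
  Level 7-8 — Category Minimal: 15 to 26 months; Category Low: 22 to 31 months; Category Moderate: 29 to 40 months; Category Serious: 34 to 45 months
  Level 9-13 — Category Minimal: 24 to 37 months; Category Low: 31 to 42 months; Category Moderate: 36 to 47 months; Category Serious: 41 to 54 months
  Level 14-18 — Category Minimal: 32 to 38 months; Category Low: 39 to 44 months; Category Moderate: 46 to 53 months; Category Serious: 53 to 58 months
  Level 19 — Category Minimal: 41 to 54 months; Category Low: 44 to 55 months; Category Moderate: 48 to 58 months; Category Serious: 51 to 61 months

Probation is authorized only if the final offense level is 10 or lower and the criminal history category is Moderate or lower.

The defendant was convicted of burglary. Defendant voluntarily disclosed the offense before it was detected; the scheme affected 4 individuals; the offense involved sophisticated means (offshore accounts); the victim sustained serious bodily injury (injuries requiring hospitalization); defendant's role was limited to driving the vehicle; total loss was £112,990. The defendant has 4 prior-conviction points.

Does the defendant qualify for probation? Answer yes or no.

Base offense level for burglary: 3.
A2 applies: 3 − 2 = 1.
A3 applies: 1 + 3 = 4.
A4 applies: 4 + 3 = 7.
A5 applies: 7 − 1 = 6.
A6 applies (level before this adjustment is 6 ≥ 6, so +6): 6 + 6 = 12.
Final offense level: 12.
Criminal history: 4 prior points → Category Minimal (0-5).
Level 12 falls in the 9-13 band.
Grid: Level 9-13 × Category Minimal = 24-37 months.
Probation check: level 12 > 10 and category Minimal ≤ Moderate → not eligible.

No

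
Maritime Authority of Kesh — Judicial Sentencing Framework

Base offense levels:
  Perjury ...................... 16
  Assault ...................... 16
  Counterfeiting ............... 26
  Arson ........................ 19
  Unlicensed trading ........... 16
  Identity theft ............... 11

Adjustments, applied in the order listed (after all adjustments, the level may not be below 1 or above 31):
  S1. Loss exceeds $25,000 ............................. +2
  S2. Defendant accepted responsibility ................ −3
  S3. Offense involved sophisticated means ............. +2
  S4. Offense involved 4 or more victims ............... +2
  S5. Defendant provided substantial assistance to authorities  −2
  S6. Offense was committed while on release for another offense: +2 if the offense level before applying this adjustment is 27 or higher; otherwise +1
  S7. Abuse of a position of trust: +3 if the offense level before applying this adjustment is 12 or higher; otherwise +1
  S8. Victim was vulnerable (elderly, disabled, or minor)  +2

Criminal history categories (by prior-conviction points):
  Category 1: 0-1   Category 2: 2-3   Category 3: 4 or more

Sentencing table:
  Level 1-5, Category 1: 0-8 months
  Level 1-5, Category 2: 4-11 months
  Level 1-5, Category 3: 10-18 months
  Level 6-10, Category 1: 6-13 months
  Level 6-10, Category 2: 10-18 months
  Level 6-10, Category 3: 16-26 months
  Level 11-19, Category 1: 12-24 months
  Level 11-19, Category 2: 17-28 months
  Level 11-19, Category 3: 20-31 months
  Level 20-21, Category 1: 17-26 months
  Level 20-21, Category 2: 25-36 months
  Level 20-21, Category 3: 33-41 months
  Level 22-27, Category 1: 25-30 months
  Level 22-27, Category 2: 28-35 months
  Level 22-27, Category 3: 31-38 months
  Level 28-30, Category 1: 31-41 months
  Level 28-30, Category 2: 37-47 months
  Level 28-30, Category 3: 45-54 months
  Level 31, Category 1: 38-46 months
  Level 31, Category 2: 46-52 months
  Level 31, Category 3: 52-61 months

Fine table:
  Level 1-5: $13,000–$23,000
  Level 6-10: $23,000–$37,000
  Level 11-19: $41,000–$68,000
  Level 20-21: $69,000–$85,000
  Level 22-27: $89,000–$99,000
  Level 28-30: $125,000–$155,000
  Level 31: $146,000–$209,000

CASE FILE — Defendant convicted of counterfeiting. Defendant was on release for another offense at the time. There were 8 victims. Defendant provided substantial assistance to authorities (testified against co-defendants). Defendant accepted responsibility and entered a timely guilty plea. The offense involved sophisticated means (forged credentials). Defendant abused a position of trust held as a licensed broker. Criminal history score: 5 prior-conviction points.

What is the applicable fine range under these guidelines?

$125,000–$155,000

Base offense level for counterfeiting: 26.
S2 applies: 26 − 3 = 23.
S3 applies: 23 + 2 = 25.
S4 applies: 25 + 2 = 27.
S5 applies: 27 − 2 = 25.
S6 applies (level before this adjustment is 25 < 27, so +1): 25 + 1 = 26.
S7 applies (level before this adjustment is 26 ≥ 12, so +3): 26 + 3 = 29.
S8 does not apply.
Final offense level: 29.
Level 29 falls in the 28-30 band.
Fine table: Level 28-30 → $125,000–$155,000.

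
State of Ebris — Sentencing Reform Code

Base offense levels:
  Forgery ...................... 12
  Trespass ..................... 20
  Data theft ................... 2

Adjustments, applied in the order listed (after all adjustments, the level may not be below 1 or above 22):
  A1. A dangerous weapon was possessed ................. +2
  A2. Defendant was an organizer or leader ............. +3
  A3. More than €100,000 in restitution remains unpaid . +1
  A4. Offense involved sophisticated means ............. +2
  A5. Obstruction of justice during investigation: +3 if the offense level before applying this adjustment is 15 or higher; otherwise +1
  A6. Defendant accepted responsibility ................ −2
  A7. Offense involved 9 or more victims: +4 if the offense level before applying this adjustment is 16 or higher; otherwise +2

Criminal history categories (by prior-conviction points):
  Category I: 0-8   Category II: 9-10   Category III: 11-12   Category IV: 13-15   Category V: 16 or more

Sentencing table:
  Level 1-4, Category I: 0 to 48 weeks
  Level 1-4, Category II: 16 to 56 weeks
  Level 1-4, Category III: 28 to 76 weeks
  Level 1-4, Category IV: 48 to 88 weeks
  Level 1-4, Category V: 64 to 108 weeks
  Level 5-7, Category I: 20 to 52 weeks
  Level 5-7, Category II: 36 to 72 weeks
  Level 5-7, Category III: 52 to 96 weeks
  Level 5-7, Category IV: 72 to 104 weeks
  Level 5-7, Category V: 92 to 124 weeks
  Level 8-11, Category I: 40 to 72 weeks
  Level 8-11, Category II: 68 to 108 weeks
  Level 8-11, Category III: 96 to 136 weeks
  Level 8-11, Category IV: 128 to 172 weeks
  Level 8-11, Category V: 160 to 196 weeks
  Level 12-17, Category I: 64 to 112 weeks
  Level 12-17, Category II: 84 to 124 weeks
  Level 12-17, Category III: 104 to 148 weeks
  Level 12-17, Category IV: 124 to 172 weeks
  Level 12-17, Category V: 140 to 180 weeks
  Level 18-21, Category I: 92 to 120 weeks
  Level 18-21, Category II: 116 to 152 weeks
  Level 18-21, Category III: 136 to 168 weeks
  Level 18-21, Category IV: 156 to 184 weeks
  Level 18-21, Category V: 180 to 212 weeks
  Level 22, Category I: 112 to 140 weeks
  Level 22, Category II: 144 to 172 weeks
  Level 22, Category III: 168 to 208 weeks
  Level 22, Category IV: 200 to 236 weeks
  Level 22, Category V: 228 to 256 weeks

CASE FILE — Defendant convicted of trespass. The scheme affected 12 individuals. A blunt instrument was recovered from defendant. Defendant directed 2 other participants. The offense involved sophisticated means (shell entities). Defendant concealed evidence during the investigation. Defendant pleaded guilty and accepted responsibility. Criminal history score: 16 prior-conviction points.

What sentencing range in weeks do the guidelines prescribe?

Base offense level for trespass: 20.
A1 applies: 20 + 2 = 22.
A2 applies: 22 + 3 = 25.
A3 does not apply.
A4 applies: 25 + 2 = 27.
A5 applies (level before this adjustment is 27 ≥ 15, so +3): 27 + 3 = 30.
A6 applies: 30 − 2 = 28.
A7 applies (level before this adjustment is 28 ≥ 16, so +4): 28 + 4 = 32.
Level 32 exceeds the maximum of 22; capped at 22.
Final offense level: 22.
Criminal history: 16 prior points → Category V (16+).
Level 22 falls in the 22 band.
Grid: Level 22 × Category V = 228-256 weeks.

228-256 weeks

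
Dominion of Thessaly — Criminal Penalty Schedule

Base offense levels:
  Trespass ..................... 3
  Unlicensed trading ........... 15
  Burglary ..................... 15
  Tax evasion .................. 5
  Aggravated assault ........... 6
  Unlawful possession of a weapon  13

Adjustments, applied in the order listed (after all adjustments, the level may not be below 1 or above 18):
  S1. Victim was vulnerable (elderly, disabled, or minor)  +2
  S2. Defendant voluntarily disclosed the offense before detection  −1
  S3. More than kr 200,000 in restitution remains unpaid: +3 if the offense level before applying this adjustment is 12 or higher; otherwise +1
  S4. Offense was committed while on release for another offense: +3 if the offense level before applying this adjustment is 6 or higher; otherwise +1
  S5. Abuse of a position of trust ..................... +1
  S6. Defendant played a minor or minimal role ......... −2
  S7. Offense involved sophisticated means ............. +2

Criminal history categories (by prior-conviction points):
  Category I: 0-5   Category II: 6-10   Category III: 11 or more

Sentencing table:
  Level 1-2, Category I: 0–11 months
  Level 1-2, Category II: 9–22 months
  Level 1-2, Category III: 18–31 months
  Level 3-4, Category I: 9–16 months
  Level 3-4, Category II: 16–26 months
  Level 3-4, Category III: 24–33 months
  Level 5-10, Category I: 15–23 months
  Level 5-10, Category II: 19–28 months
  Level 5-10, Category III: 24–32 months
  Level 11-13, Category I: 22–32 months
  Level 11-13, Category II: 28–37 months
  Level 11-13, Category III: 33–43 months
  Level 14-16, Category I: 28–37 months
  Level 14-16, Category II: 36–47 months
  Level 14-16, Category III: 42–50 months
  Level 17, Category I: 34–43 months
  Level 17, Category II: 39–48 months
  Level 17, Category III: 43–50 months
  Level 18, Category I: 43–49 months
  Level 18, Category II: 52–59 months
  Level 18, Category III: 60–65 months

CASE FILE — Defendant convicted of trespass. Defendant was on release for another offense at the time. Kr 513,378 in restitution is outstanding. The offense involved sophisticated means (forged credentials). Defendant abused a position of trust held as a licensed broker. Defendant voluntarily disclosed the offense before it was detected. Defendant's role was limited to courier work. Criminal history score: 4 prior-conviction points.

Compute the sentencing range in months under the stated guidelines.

Base offense level for trespass: 3.
S2 applies: 3 − 1 = 2.
S3 applies (level before this adjustment is 2 < 12, so +1): 2 + 1 = 3.
S4 applies (level before this adjustment is 3 < 6, so +1): 3 + 1 = 4.
S5 applies: 4 + 1 = 5.
S6 applies: 5 − 2 = 3.
S7 applies: 3 + 2 = 5.
Final offense level: 5.
Criminal history: 4 prior points → Category I (0-5).
Level 5 falls in the 5-10 band.
Grid: Level 5-10 × Category I = 15-23 months.

15-23 months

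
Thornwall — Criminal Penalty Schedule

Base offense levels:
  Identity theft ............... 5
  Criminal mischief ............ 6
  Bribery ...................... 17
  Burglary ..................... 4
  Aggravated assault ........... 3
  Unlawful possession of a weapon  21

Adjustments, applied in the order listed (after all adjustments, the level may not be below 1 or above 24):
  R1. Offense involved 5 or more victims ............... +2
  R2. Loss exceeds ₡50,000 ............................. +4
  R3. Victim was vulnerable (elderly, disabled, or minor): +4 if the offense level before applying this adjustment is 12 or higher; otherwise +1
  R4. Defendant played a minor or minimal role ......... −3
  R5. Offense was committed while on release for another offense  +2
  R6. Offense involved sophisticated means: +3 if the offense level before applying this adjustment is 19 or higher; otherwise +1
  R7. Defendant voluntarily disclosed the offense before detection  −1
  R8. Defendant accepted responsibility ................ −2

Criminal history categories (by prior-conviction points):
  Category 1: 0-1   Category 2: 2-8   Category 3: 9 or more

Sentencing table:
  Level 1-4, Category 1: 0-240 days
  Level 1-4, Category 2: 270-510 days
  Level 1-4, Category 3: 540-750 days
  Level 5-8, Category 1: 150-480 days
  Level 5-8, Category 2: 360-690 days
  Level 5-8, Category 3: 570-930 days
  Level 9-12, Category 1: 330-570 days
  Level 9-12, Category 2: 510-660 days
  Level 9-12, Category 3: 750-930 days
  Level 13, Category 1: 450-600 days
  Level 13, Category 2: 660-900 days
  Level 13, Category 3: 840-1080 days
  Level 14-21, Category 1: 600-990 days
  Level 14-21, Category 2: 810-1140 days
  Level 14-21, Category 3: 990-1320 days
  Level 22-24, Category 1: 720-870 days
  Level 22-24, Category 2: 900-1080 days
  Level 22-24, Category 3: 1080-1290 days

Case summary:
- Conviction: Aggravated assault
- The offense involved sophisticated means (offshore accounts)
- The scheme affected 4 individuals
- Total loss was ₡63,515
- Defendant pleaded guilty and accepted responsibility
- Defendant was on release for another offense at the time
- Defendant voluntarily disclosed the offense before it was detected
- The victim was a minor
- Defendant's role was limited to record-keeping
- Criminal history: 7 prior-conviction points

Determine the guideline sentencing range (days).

Base offense level for aggravated assault: 3.
R1 does not apply.
R2 applies: 3 + 4 = 7.
R3 applies (level before this adjustment is 7 < 12, so +1): 7 + 1 = 8.
R4 applies: 8 − 3 = 5.
R5 applies: 5 + 2 = 7.
R6 applies (level before this adjustment is 7 < 19, so +1): 7 + 1 = 8.
R7 applies: 8 − 1 = 7.
R8 applies: 7 − 2 = 5.
Final offense level: 5.
Criminal history: 7 prior points → Category 2 (2-8).
Level 5 falls in the 5-8 band.
Grid: Level 5-8 × Category 2 = 360-690 days.

360-690 days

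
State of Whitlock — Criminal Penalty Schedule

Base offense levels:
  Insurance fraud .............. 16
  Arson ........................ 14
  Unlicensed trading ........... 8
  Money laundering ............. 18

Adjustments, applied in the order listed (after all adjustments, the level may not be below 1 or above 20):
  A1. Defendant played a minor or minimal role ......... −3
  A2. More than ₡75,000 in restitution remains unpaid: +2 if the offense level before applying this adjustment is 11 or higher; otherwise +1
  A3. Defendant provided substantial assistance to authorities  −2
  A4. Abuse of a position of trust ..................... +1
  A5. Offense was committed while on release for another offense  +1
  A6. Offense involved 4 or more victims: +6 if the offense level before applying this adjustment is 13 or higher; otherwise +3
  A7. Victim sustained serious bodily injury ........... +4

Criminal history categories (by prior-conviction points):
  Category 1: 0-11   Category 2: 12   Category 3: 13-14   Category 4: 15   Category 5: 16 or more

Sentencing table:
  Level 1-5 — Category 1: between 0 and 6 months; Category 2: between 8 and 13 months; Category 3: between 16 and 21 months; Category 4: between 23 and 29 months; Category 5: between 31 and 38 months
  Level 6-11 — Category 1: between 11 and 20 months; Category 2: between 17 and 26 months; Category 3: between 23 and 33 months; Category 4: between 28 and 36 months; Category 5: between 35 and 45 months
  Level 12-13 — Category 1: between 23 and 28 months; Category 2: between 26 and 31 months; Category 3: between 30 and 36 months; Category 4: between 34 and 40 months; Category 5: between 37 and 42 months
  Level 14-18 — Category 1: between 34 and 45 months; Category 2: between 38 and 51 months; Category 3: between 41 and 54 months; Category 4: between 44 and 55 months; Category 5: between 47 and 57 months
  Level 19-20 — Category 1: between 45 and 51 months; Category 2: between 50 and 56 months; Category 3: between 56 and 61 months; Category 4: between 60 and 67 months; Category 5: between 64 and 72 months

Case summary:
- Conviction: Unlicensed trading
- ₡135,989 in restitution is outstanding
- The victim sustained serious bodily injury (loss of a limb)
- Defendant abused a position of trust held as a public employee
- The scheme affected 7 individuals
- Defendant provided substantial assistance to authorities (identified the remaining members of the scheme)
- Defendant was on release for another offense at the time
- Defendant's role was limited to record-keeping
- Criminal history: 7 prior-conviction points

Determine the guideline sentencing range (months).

23-28 months

Base offense level for unlicensed trading: 8.
A1 applies: 8 − 3 = 5.
A2 applies (level before this adjustment is 5 < 11, so +1): 5 + 1 = 6.
A3 applies: 6 − 2 = 4.
A4 applies: 4 + 1 = 5.
A5 applies: 5 + 1 = 6.
A6 applies (level before this adjustment is 6 < 13, so +3): 6 + 3 = 9.
A7 applies: 9 + 4 = 13.
Final offense level: 13.
Criminal history: 7 prior points → Category 1 (0-11).
Level 13 falls in the 12-13 band.
Grid: Level 12-13 × Category 1 = 23-28 months.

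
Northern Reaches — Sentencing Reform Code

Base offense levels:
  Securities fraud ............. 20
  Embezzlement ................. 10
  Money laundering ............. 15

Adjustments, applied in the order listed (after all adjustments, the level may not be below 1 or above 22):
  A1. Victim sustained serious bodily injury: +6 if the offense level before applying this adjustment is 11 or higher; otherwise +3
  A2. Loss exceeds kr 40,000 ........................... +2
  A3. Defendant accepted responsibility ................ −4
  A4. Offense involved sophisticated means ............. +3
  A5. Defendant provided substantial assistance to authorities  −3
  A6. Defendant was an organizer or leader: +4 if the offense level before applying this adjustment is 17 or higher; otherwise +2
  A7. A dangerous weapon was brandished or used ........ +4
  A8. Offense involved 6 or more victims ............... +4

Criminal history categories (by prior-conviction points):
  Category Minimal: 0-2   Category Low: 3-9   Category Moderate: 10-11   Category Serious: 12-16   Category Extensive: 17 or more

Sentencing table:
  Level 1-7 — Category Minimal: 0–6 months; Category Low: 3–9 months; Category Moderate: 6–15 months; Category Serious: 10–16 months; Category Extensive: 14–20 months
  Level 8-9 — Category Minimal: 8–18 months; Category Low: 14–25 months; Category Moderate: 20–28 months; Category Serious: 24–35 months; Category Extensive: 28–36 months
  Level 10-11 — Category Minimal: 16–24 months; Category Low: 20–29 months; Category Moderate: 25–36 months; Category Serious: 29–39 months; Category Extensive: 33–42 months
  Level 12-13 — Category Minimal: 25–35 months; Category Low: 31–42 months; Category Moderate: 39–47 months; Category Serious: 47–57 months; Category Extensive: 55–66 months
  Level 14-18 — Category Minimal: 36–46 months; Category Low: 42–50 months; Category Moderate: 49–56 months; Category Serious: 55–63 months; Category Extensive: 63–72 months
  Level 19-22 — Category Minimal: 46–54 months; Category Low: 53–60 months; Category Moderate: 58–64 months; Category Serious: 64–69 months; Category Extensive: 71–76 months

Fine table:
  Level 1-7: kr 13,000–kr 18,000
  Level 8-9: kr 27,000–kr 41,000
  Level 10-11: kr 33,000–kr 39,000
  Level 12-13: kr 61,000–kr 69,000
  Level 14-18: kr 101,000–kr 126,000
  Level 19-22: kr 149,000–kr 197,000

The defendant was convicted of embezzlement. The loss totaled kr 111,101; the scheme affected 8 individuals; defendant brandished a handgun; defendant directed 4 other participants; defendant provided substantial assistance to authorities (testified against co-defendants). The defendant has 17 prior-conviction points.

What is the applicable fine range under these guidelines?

Base offense level for embezzlement: 10.
A1 does not apply.
A2 applies: 10 + 2 = 12.
A3 does not apply.
A4 does not apply.
A5 applies: 12 − 3 = 9.
A6 applies (level before this adjustment is 9 < 17, so +2): 9 + 2 = 11.
A7 applies: 11 + 4 = 15.
A8 applies: 15 + 4 = 19.
Final offense level: 19.
Level 19 falls in the 19-22 band.
Fine table: Level 19-22 → kr 149,000–kr 197,000.

kr 149,000–kr 197,000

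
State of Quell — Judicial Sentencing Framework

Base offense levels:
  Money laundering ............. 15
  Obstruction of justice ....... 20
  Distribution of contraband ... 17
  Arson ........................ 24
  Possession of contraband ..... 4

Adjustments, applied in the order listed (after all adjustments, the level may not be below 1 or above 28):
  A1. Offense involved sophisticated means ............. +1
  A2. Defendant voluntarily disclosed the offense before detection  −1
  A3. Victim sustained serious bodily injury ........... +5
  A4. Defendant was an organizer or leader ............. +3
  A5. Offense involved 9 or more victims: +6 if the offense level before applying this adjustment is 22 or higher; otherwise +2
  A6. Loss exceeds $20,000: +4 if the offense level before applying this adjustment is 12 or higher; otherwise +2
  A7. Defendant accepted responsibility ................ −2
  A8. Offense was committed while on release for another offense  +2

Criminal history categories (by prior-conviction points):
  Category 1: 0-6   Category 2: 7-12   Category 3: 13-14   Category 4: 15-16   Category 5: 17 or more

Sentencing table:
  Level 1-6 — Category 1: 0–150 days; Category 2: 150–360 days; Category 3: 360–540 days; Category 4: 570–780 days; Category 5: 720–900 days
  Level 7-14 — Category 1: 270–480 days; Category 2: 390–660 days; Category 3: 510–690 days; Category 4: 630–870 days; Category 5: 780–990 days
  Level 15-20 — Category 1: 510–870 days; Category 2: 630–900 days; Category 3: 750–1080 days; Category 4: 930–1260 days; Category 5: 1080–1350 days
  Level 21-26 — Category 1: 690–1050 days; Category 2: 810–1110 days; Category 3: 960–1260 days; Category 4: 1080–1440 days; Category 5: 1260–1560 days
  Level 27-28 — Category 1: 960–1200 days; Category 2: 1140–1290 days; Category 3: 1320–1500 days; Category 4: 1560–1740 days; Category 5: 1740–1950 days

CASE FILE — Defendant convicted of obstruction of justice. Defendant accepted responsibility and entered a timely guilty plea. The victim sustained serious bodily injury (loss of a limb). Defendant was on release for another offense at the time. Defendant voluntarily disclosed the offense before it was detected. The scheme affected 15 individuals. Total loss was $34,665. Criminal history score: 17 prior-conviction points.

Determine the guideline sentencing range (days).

1740-1950 days

Base offense level for obstruction of justice: 20.
A1 does not apply.
A2 applies: 20 − 1 = 19.
A3 applies: 19 + 5 = 24.
A4 does not apply.
A5 applies (level before this adjustment is 24 ≥ 22, so +6): 24 + 6 = 30.
A6 applies (level before this adjustment is 30 ≥ 12, so +4): 30 + 4 = 34.
A7 applies: 34 − 2 = 32.
A8 applies: 32 + 2 = 34.
Level 34 exceeds the maximum of 28; capped at 28.
Final offense level: 28.
Criminal history: 17 prior points → Category 5 (17+).
Level 28 falls in the 27-28 band.
Grid: Level 27-28 × Category 5 = 1740-1950 days.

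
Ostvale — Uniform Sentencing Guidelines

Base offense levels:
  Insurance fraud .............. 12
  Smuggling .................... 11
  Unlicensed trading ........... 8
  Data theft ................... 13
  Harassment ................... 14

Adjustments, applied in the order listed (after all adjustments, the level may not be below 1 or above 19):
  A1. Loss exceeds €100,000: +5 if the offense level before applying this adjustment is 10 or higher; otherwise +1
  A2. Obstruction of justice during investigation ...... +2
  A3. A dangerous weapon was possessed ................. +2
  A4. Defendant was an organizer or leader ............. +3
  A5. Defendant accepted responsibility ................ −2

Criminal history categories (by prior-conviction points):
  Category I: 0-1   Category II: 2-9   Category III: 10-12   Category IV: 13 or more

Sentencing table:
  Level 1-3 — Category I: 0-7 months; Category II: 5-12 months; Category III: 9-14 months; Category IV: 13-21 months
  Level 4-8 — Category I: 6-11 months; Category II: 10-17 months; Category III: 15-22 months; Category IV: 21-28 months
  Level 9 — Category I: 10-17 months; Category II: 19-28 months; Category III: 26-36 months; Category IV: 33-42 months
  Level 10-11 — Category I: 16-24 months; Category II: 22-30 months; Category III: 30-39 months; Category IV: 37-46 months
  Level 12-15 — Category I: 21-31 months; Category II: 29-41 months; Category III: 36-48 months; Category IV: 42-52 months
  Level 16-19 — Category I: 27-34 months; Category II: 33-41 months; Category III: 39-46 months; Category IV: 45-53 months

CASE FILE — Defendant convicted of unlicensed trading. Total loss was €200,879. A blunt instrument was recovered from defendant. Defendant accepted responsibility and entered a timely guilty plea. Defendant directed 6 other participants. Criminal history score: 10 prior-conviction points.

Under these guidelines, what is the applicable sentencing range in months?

36-48 months

Base offense level for unlicensed trading: 8.
A1 applies (level before this adjustment is 8 < 10, so +1): 8 + 1 = 9.
A2 does not apply.
A3 applies: 9 + 2 = 11.
A4 applies: 11 + 3 = 14.
A5 applies: 14 − 2 = 12.
Final offense level: 12.
Criminal history: 10 prior points → Category III (10-12).
Level 12 falls in the 12-15 band.
Grid: Level 12-15 × Category III = 36-48 months.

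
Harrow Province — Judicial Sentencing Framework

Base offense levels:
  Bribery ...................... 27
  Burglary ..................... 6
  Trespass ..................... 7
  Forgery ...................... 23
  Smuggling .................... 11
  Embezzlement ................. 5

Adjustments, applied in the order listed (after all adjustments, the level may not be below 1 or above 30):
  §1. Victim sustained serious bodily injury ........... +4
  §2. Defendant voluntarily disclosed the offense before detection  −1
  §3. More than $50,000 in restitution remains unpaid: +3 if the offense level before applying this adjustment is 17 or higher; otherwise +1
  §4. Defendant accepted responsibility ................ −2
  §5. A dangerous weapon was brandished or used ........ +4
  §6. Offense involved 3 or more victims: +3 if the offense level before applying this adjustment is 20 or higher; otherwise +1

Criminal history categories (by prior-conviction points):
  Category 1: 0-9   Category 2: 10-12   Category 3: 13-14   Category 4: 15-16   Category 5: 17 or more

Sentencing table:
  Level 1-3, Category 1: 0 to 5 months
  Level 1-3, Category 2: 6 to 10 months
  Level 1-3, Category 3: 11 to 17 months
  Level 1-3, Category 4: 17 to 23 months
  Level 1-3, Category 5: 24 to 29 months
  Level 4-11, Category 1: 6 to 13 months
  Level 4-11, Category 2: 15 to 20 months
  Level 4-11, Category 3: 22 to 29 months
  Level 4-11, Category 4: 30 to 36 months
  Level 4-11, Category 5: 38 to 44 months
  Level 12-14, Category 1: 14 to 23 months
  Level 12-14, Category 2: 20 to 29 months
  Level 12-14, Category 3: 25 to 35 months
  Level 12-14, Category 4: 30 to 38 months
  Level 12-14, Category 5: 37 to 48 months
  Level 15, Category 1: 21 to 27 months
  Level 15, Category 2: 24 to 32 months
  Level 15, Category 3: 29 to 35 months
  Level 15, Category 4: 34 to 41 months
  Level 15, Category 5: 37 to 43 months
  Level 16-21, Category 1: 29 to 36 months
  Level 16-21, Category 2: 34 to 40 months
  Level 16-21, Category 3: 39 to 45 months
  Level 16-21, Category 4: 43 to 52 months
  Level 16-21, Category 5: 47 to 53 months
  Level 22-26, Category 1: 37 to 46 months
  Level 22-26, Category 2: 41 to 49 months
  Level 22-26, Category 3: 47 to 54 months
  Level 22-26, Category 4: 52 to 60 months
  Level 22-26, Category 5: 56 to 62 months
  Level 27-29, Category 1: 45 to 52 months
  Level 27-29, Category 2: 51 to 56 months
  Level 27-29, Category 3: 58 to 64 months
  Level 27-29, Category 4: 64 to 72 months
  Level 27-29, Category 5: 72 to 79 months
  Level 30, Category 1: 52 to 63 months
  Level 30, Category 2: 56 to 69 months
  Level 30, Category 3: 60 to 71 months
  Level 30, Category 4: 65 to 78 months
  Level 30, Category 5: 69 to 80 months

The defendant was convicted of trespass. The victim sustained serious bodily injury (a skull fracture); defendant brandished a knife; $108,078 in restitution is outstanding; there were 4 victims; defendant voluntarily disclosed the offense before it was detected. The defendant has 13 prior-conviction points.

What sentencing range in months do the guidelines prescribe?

39-45 months

Base offense level for trespass: 7.
§1 applies: 7 + 4 = 11.
§2 applies: 11 − 1 = 10.
§3 applies (level before this adjustment is 10 < 17, so +1): 10 + 1 = 11.
§4 does not apply.
§5 applies: 11 + 4 = 15.
§6 applies (level before this adjustment is 15 < 20, so +1): 15 + 1 = 16.
Final offense level: 16.
Criminal history: 13 prior points → Category 3 (13-14).
Level 16 falls in the 16-21 band.
Grid: Level 16-21 × Category 3 = 39-45 months.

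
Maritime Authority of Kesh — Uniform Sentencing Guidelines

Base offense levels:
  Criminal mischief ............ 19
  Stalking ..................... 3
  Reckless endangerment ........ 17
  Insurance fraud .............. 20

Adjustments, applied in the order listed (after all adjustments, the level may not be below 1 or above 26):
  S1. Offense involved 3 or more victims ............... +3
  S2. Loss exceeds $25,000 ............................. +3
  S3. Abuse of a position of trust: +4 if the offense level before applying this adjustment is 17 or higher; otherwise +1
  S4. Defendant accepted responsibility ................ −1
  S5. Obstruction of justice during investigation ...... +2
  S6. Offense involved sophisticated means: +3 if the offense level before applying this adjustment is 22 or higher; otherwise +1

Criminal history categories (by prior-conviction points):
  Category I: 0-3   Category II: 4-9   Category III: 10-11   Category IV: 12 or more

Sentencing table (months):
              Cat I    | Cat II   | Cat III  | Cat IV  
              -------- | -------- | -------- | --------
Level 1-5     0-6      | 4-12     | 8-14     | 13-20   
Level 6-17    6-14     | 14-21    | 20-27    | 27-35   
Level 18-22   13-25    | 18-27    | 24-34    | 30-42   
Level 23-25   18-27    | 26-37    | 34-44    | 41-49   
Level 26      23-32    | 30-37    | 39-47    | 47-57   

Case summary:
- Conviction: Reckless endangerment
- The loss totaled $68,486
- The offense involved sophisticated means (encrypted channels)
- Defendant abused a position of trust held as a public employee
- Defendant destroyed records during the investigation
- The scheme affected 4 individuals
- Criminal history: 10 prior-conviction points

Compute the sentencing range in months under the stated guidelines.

39-47 months

Base offense level for reckless endangerment: 17.
S1 applies: 17 + 3 = 20.
S2 applies: 20 + 3 = 23.
S3 applies (level before this adjustment is 23 ≥ 17, so +4): 23 + 4 = 27.
S5 applies: 27 + 2 = 29.
S6 applies (level before this adjustment is 29 ≥ 22, so +3): 29 + 3 = 32.
Level 32 exceeds the maximum of 26; capped at 26.
Final offense level: 26.
Criminal history: 10 prior points → Category III (10-11).
Level 26 falls in the 26 band.
Grid: Level 26 × Category III = 39-47 months.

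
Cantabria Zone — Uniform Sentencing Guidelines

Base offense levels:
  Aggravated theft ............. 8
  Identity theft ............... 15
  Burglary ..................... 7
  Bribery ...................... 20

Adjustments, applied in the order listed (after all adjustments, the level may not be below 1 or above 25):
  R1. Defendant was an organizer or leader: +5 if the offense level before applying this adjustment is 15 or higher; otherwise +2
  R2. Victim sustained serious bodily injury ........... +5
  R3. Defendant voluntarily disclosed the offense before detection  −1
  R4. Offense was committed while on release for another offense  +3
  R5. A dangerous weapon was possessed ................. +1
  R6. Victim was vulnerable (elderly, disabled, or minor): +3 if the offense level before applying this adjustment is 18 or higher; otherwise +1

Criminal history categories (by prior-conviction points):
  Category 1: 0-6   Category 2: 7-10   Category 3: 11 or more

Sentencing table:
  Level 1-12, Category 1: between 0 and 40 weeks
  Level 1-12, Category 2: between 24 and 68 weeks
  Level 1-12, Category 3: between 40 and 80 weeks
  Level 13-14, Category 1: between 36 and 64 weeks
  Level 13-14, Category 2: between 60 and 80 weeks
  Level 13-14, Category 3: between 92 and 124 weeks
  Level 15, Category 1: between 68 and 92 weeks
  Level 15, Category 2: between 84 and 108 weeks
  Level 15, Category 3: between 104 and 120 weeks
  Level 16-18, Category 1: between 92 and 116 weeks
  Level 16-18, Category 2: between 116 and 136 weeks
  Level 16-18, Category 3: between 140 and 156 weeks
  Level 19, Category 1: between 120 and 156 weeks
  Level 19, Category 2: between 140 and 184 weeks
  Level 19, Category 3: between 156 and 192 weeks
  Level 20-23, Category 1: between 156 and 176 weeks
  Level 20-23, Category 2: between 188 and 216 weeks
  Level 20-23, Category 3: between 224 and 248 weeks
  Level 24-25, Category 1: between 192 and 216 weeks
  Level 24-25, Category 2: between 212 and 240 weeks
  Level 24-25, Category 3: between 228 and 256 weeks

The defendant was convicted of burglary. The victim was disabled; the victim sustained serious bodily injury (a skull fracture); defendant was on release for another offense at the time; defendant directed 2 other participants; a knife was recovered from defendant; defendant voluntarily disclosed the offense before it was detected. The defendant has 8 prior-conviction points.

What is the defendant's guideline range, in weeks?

116-136 weeks

Base offense level for burglary: 7.
R1 applies (level before this adjustment is 7 < 15, so +2): 7 + 2 = 9.
R2 applies: 9 + 5 = 14.
R3 applies: 14 − 1 = 13.
R4 applies: 13 + 3 = 16.
R5 applies: 16 + 1 = 17.
R6 applies (level before this adjustment is 17 < 18, so +1): 17 + 1 = 18.
Final offense level: 18.
Criminal history: 8 prior points → Category 2 (7-10).
Level 18 falls in the 16-18 band.
Grid: Level 16-18 × Category 2 = 116-136 weeks.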